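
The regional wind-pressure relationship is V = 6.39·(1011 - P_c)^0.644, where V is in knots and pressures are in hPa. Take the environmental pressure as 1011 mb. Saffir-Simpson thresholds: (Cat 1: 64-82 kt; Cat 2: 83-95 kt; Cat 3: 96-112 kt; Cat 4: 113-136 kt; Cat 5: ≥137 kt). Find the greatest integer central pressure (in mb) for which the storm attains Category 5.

Category 5 begins at V = 137 kt.
Required ΔP = (137/6.39)^(1/0.644) = 21.440^1.553 ≈ 116.71 mb.
P_c ≤ 1011 − 116.71 = 894.29, so the highest integer P_c is 894 mb.

894 mb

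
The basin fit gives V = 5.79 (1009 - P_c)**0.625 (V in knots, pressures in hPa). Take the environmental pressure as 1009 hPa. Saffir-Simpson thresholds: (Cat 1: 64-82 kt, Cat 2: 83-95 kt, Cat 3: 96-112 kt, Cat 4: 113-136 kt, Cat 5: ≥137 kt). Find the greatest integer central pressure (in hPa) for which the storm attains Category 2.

938 hPa

Category 2 begins at V = 83 kt.
Required ΔP = (83/5.79)^(1/0.625) = 14.335^1.600 ≈ 70.83 hPa.
P_c ≤ 1009 − 70.83 = 938.17, so the highest integer P_c is 938 hPa.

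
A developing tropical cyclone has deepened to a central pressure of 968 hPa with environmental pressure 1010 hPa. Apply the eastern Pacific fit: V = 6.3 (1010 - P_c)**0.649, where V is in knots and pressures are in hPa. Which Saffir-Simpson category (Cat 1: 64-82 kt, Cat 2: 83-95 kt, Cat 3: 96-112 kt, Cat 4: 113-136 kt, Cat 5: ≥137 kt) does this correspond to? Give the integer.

ΔP = 1010 − 968 = 42 hPa.
V ≈ 6.3 × 42^0.649 = 6.3 × 11.31 ≈ 71 kt.
71 kt falls in the Category 1 band.

1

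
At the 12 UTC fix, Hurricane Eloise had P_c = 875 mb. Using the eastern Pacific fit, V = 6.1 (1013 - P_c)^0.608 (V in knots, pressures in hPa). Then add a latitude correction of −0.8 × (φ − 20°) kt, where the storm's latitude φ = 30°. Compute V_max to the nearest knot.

114 kt

ΔP = 1013 − 875 = 138 mb.
138^0.608 ≈ 20.001.
V ≈ 6.1 × 20.001 ≈ 122.0 kt.
Latitude correction: −0.8 × (30 − 20) = -8 kt.
Corrected V ≈ 114 kt → 114 kt.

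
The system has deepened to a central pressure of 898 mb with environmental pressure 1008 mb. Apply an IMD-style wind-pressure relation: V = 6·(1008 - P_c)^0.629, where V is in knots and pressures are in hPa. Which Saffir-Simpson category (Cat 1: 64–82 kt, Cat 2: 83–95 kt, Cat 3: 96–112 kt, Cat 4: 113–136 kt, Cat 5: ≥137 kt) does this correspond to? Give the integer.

ΔP = 1008 − 898 = 110 mb.
V ≈ 6 × 110^0.629 = 6 × 19.23 ≈ 115 kt.
115 kt falls in the Category 4 band.

4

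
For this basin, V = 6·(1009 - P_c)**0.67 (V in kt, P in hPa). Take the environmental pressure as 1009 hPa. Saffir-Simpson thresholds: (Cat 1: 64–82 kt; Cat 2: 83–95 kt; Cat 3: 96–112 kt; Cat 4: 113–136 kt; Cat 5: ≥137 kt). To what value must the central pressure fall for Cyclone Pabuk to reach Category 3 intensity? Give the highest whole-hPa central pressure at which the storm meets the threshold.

Category 3 begins at V = 96 kt.
Required ΔP = (96/6)^(1/0.67) = 16.000^1.493 ≈ 62.69 hPa.
P_c ≤ 1009 − 62.69 = 946.31, so the highest integer P_c is 946 hPa.

946 hPa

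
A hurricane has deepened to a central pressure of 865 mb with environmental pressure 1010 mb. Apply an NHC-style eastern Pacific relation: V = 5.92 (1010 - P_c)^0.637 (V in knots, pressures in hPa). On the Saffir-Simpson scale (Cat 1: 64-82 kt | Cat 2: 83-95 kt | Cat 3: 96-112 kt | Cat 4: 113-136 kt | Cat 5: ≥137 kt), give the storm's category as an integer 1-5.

ΔP = 1010 − 865 = 145 mb.
V ≈ 5.92 × 145^0.637 = 5.92 × 23.81 ≈ 141 kt.
141 kt falls in the Category 5 band.

5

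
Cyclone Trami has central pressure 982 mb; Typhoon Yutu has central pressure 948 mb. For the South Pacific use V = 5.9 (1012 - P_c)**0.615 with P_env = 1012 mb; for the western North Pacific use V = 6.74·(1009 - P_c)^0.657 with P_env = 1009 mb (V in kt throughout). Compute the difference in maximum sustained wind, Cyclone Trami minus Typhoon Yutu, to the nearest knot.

-53 kt

Cyclone Trami: ΔP = 30; V ≈ 5.9 × 30^0.615 ≈ 47.78 kt.
Typhoon Yutu: ΔP = 61; V ≈ 6.74 × 61^0.657 ≈ 100.37 kt.
Difference ≈ 47.78 − 100.37 = -52.59 → -53 kt.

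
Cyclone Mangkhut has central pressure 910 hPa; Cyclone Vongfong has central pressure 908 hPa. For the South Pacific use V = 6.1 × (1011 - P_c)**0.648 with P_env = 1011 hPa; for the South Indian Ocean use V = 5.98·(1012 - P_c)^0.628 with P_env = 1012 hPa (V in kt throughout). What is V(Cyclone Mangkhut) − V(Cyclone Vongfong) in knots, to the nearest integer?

11 kt

Cyclone Mangkhut: ΔP = 101; V ≈ 6.1 × 101^0.648 ≈ 121.38 kt.
Cyclone Vongfong: ΔP = 104; V ≈ 5.98 × 104^0.628 ≈ 110.51 kt.
Difference ≈ 121.38 − 110.51 = 10.87 → 11 kt.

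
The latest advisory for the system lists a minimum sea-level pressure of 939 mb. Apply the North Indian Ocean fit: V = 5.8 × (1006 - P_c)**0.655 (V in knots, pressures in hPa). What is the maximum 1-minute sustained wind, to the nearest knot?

91 kt

ΔP = 1006 − 939 = 67 mb.
67^0.655 ≈ 15.706.
V ≈ 5.8 × 15.706 ≈ 91.1 kt.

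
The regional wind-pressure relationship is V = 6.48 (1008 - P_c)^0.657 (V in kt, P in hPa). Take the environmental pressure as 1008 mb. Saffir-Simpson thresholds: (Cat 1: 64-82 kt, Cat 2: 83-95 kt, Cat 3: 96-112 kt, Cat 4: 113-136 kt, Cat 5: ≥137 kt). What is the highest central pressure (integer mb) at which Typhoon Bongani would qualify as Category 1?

Category 1 begins at V = 64 kt.
Required ΔP = (64/6.48)^(1/0.657) = 9.877^1.522 ≈ 32.65 mb.
P_c ≤ 1008 − 32.65 = 975.35, so the highest integer P_c is 975 mb.

975 mb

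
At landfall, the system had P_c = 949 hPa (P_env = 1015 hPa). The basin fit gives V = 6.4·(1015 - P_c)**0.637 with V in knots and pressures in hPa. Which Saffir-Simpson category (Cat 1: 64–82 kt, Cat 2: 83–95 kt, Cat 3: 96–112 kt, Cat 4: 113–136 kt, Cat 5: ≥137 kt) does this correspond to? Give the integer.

2

ΔP = 1015 − 949 = 66 hPa.
V ≈ 6.4 × 66^0.637 = 6.4 × 14.42 ≈ 92 kt.
92 kt falls in the Category 2 band.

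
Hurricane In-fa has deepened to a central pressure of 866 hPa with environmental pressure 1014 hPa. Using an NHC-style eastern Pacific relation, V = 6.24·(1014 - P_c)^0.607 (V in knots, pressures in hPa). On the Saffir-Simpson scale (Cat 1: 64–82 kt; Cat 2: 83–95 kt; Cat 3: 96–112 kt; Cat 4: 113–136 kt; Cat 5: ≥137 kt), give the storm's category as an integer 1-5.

ΔP = 1014 − 866 = 148 hPa.
V ≈ 6.24 × 148^0.607 = 6.24 × 20.77 ≈ 130 kt.
130 kt falls in the Category 4 band.

4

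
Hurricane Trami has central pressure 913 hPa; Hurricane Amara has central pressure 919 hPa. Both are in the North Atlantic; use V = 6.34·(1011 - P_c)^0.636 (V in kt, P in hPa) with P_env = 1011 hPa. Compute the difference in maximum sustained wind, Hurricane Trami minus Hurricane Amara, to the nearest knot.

5 kt

Hurricane Trami: ΔP = 98; V ≈ 6.34 × 98^0.636 ≈ 117.09 kt.
Hurricane Amara: ΔP = 92; V ≈ 6.34 × 92^0.636 ≈ 112.48 kt.
Difference ≈ 117.09 − 112.48 = 4.61 → 5 kt.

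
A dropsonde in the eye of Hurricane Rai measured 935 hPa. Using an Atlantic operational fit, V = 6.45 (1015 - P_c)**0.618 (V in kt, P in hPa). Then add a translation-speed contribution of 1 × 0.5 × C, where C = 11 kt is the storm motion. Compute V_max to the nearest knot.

102 kt

ΔP = 1015 − 935 = 80 hPa.
80^0.618 ≈ 15.001.
V ≈ 6.45 × 15.001 ≈ 96.8 kt.
Translation term: 1 × 0.5 × 11 = 5.5 kt.
Corrected V ≈ 102.3 kt → 102 kt.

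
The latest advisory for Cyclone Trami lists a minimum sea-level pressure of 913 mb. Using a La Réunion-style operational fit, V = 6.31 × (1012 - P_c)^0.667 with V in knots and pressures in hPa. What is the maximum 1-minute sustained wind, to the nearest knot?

ΔP = 1012 − 913 = 99 mb.
99^0.667 ≈ 21.433.
V ≈ 6.31 × 21.433 ≈ 135.2 kt.

135 kt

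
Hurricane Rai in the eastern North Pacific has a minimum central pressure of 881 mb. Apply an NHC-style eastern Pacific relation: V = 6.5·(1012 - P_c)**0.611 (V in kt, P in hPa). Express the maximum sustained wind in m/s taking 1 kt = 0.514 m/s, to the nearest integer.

66 m/s

ΔP = 1012 − 881 = 131 mb.
V ≈ 6.5 × 131^0.611 = 6.5 × 19.663 ≈ 127.810 kt.
127.810 × 0.514 ≈ 65.69 m/s → 66 m/s.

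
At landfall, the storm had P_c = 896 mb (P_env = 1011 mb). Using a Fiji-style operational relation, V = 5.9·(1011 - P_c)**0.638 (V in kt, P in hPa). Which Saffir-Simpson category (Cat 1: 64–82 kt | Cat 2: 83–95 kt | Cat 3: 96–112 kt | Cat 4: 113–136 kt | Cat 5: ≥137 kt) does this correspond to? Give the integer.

4

ΔP = 1011 − 896 = 115 mb.
V ≈ 5.9 × 115^0.638 = 5.9 × 20.64 ≈ 122 kt.
122 kt falls in the Category 4 band.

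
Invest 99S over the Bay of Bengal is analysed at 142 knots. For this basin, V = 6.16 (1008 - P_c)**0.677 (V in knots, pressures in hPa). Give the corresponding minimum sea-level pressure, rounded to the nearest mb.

905 mb

ΔP = (V / 6.16)^(1/0.677) = (142/6.16)^1.477.
142/6.16 = 23.052; 23.052^1.477 ≈ 103.01 mb.
P_c = 1008 − 103.01 = 904.99 ≈ 905 mb.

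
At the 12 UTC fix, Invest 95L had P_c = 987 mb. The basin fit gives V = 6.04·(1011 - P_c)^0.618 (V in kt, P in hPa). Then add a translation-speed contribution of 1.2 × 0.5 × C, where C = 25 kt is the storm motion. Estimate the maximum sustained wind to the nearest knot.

ΔP = 1011 − 987 = 24 mb.
24^0.618 ≈ 7.128.
V ≈ 6.04 × 7.128 ≈ 43.1 kt.
Translation term: 1.2 × 0.5 × 25 = 15 kt.
Corrected V ≈ 58.1 kt → 58 kt.

58 kt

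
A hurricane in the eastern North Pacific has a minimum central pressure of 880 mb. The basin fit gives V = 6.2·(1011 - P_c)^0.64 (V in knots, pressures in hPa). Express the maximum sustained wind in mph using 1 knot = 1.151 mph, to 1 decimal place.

ΔP = 1011 − 880 = 131 mb.
V ≈ 6.2 × 131^0.64 = 6.2 × 22.649 ≈ 140.425 kt.
140.425 × 1.151 ≈ 161.63 mph → 161.6 mph.

161.6 mph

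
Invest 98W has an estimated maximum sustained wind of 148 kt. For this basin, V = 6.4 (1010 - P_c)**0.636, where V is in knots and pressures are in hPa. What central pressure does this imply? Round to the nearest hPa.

ΔP = (V / 6.4)^(1/0.636) = (148/6.4)^1.572.
148/6.4 = 23.125; 23.125^1.572 ≈ 139.57 hPa.
P_c = 1010 − 139.57 = 870.43 ≈ 870 hPa.

870 hPa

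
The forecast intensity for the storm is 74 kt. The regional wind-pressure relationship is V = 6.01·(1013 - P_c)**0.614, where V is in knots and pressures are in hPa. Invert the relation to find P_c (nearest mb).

ΔP = (V / 6.01)^(1/0.614) = (74/6.01)^1.629.
74/6.01 = 12.313; 12.313^1.629 ≈ 59.68 mb.
P_c = 1013 − 59.68 = 953.32 ≈ 953 mb.

953 mb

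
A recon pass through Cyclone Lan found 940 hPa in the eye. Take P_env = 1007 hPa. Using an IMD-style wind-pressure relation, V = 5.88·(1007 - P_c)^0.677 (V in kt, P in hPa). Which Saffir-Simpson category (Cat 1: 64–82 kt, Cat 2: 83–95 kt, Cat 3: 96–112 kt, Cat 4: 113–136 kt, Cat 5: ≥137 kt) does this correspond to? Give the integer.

ΔP = 1007 − 940 = 67 hPa.
V ≈ 5.88 × 67^0.677 = 5.88 × 17.23 ≈ 101 kt.
101 kt falls in the Category 3 band.

3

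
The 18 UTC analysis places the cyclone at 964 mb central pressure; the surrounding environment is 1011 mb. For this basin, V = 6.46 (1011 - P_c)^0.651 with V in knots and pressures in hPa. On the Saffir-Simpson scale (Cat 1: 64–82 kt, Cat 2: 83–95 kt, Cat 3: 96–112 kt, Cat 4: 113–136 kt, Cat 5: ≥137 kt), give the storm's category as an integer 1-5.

1

ΔP = 1011 − 964 = 47 mb.
V ≈ 6.46 × 47^0.651 = 6.46 × 12.26 ≈ 79 kt.
79 kt falls in the Category 1 band.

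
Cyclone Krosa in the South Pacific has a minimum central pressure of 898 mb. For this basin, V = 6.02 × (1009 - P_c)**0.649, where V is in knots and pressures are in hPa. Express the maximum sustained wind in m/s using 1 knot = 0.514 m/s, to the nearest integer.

66 m/s

ΔP = 1009 − 898 = 111 mb.
V ≈ 6.02 × 111^0.649 = 6.02 × 21.253 ≈ 127.941 kt.
127.941 × 0.514 ≈ 65.76 m/s → 66 m/s.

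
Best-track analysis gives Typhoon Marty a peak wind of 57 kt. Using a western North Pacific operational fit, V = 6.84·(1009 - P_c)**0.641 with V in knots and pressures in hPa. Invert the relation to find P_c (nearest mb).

982 mb

ΔP = (V / 6.84)^(1/0.641) = (57/6.84)^1.560.
57/6.84 = 8.333; 8.333^1.560 ≈ 27.32 mb.
P_c = 1009 − 27.32 = 981.68 ≈ 982 mb.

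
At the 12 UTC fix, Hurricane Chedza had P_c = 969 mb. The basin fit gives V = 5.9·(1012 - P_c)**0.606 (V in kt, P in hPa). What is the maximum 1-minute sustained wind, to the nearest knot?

58 kt

ΔP = 1012 − 969 = 43 mb.
43^0.606 ≈ 9.770.
V ≈ 5.9 × 9.770 ≈ 57.6 kt.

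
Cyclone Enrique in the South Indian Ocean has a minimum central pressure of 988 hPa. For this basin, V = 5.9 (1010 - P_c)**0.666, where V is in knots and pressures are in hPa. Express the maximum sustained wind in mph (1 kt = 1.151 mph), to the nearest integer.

53 mph

ΔP = 1010 − 988 = 22 hPa.
V ≈ 5.9 × 22^0.666 = 5.9 × 7.835 ≈ 46.228 kt.
46.228 × 1.151 ≈ 53.21 mph → 53 mph.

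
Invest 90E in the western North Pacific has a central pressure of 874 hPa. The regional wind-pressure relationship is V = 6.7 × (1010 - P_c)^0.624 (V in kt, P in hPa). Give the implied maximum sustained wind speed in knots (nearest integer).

ΔP = 1010 − 874 = 136 hPa.
136^0.624 ≈ 21.445.
V ≈ 6.7 × 21.445 ≈ 143.7 kt.

144 kt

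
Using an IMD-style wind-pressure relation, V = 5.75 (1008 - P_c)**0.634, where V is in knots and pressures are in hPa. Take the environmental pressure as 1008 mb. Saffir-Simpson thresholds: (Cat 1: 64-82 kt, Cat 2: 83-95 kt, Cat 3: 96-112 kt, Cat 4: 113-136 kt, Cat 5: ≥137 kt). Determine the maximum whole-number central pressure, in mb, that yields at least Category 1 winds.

963 mb

Category 1 begins at V = 64 kt.
Required ΔP = (64/5.75)^(1/0.634) = 11.130^1.577 ≈ 44.74 mb.
P_c ≤ 1008 − 44.74 = 963.26, so the highest integer P_c is 963 mb.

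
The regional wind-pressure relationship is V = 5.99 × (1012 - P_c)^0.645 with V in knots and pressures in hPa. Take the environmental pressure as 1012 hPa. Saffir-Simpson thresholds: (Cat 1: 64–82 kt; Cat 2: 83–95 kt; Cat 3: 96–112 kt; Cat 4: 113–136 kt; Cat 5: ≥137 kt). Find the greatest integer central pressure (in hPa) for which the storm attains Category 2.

Category 2 begins at V = 83 kt.
Required ΔP = (83/5.99)^(1/0.645) = 13.856^1.550 ≈ 58.88 hPa.
P_c ≤ 1012 − 58.88 = 953.12, so the highest integer P_c is 953 hPa.

953 hPa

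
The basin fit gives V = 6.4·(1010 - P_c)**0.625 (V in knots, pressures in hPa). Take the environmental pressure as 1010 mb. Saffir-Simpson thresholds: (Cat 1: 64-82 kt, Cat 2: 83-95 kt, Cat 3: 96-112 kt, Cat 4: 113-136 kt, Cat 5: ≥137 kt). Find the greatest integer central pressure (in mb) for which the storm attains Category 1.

970 mb

Category 1 begins at V = 64 kt.
Required ΔP = (64/6.4)^(1/0.625) = 10.000^1.600 ≈ 39.81 mb.
P_c ≤ 1010 − 39.81 = 970.19, so the highest integer P_c is 970 mb.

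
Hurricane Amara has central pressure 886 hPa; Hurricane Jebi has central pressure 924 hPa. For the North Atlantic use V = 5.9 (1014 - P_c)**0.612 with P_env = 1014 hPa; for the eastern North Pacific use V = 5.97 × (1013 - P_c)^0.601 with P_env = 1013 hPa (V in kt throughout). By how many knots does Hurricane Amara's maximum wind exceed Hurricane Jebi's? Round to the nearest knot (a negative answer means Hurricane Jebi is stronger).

Hurricane Amara: ΔP = 128; V ≈ 5.9 × 128^0.612 ≈ 114.94 kt.
Hurricane Jebi: ΔP = 89; V ≈ 5.97 × 89^0.601 ≈ 88.63 kt.
Difference ≈ 114.94 − 88.63 = 26.31 → 26 kt.

26 kt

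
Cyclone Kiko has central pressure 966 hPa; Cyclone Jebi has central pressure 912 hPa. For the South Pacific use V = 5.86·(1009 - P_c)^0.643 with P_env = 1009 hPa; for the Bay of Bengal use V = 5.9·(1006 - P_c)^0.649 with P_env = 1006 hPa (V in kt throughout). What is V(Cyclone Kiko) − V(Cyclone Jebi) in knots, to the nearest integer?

Cyclone Kiko: ΔP = 43; V ≈ 5.86 × 43^0.643 ≈ 65.80 kt.
Cyclone Jebi: ΔP = 94; V ≈ 5.9 × 94^0.649 ≈ 112.57 kt.
Difference ≈ 65.80 − 112.57 = -46.77 → -47 kt.

-47 kt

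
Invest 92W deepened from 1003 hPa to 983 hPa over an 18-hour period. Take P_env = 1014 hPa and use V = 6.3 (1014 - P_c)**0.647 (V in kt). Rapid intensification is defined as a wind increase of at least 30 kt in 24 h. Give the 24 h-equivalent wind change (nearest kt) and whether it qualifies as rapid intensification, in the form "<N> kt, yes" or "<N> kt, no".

38 kt, yes

V₁: ΔP = 11, V ≈ 6.3 × 11^0.647 ≈ 29.72 kt.
V₂: ΔP = 31, V ≈ 6.3 × 31^0.647 ≈ 58.11 kt.
ΔV over 18 h = 28.39 kt → 24 h equivalent = 28.39 × 24/18 ≈ 37.85 kt.
38 kt ≥ 30 kt ⇒ rapid intensification.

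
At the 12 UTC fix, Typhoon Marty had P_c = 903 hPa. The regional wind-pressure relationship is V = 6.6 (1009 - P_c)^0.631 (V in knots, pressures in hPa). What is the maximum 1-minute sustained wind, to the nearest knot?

125 kt

ΔP = 1009 − 903 = 106 hPa.
106^0.631 ≈ 18.966.
V ≈ 6.6 × 18.966 ≈ 125.2 kt.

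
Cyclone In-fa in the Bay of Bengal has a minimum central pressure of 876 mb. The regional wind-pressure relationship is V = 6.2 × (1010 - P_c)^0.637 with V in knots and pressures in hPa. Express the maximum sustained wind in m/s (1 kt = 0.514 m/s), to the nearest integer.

ΔP = 1010 − 876 = 134 mb.
V ≈ 6.2 × 134^0.637 = 6.2 × 22.645 ≈ 140.397 kt.
140.397 × 0.514 ≈ 72.16 m/s → 72 m/s.

72 m/s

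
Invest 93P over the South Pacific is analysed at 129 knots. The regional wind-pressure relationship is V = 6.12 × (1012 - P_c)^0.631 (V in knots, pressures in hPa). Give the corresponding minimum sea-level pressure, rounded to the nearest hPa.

ΔP = (V / 6.12)^(1/0.631) = (129/6.12)^1.585.
129/6.12 = 21.078; 21.078^1.585 ≈ 125.31 hPa.
P_c = 1012 − 125.31 = 886.69 ≈ 887 hPa.

887 hPa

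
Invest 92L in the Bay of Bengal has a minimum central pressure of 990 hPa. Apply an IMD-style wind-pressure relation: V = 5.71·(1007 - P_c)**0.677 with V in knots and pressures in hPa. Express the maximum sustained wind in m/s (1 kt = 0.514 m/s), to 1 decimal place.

20.0 m/s

ΔP = 1007 − 990 = 17 hPa.
V ≈ 5.71 × 17^0.677 = 5.71 × 6.808 ≈ 38.873 kt.
38.873 × 0.514 ≈ 19.98 m/s → 20.0 m/s.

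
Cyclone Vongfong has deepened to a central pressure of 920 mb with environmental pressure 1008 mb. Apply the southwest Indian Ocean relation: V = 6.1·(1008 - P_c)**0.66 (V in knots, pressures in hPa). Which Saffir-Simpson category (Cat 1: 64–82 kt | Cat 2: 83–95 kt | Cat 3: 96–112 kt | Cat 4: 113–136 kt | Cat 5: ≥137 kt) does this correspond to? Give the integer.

ΔP = 1008 − 920 = 88 mb.
V ≈ 6.1 × 88^0.66 = 6.1 × 19.20 ≈ 117 kt.
117 kt falls in the Category 4 band.

4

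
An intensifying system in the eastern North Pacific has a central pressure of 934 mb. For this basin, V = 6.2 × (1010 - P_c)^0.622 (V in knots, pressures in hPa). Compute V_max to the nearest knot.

92 kt

ΔP = 1010 − 934 = 76 mb.
76^0.622 ≈ 14.787.
V ≈ 6.2 × 14.787 ≈ 91.7 kt.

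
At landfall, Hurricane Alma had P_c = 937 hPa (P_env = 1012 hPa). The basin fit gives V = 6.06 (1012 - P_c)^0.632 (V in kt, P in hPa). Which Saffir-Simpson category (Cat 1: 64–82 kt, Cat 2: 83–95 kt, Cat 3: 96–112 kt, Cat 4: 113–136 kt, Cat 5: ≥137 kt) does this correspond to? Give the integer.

2

ΔP = 1012 − 937 = 75 hPa.
V ≈ 6.06 × 75^0.632 = 6.06 × 15.31 ≈ 93 kt.
93 kt falls in the Category 2 band.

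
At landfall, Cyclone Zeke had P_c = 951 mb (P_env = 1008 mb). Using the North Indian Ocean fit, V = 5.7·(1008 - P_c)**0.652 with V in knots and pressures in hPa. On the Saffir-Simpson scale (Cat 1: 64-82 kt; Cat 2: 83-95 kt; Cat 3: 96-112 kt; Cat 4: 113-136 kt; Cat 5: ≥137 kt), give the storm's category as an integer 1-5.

1

ΔP = 1008 − 951 = 57 mb.
V ≈ 5.7 × 57^0.652 = 5.7 × 13.96 ≈ 80 kt.
80 kt falls in the Category 1 band.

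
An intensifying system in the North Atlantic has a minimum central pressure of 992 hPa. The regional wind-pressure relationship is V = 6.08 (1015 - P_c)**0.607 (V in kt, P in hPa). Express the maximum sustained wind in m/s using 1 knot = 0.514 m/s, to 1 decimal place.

ΔP = 1015 − 992 = 23 hPa.
V ≈ 6.08 × 23^0.607 = 6.08 × 6.708 ≈ 40.782 kt.
40.782 × 0.514 ≈ 20.96 m/s → 21.0 m/s.

21.0 m/s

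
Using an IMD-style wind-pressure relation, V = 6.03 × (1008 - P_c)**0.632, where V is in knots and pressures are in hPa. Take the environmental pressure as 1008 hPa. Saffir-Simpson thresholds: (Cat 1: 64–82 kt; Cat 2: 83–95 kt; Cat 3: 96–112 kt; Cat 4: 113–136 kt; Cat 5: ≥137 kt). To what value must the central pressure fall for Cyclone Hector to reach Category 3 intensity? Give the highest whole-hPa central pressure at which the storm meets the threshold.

928 hPa

Category 3 begins at V = 96 kt.
Required ΔP = (96/6.03)^(1/0.632) = 15.920^1.582 ≈ 79.77 hPa.
P_c ≤ 1008 − 79.77 = 928.23, so the highest integer P_c is 928 hPa.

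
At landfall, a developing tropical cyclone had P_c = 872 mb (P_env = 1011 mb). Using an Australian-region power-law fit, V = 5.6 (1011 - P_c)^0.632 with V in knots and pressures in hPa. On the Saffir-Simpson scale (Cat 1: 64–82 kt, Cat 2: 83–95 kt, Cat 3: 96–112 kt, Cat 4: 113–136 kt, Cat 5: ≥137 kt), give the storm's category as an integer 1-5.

4

ΔP = 1011 − 872 = 139 mb.
V ≈ 5.6 × 139^0.632 = 5.6 × 22.61 ≈ 127 kt.
127 kt falls in the Category 4 band.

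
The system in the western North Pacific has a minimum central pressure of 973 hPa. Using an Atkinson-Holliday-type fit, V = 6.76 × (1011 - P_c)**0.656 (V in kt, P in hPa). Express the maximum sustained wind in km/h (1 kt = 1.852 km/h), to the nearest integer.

136 km/h

ΔP = 1011 − 973 = 38 hPa.
V ≈ 6.76 × 38^0.656 = 6.76 × 10.873 ≈ 73.500 kt.
73.500 × 1.852 ≈ 136.12 km/h → 136 km/h.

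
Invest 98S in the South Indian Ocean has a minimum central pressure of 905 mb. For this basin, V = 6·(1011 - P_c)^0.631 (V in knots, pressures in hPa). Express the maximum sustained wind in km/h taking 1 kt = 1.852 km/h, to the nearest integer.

ΔP = 1011 − 905 = 106 mb.
V ≈ 6 × 106^0.631 = 6 × 18.966 ≈ 113.794 kt.
113.794 × 1.852 ≈ 210.75 km/h → 211 km/h.

211 km/h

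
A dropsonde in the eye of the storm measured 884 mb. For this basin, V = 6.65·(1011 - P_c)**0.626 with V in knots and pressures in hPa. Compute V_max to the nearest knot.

138 kt

ΔP = 1011 − 884 = 127 mb.
127^0.626 ≈ 20.748.
V ≈ 6.65 × 20.748 ≈ 138.0 kt.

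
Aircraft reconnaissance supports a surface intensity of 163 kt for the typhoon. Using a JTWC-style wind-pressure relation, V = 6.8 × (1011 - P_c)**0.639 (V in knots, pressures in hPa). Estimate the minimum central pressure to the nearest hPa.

867 hPa

ΔP = (V / 6.8)^(1/0.639) = (163/6.8)^1.565.
163/6.8 = 23.971; 23.971^1.565 ≈ 144.25 hPa.
P_c = 1011 − 144.25 = 866.75 ≈ 867 hPa.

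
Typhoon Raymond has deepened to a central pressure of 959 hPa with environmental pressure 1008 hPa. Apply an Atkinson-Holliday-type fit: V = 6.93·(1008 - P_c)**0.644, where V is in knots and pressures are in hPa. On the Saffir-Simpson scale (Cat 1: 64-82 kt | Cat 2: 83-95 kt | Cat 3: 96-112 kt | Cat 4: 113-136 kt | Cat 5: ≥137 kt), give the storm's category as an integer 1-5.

2

ΔP = 1008 − 959 = 49 hPa.
V ≈ 6.93 × 49^0.644 = 6.93 × 12.26 ≈ 85 kt.
85 kt falls in the Category 2 band.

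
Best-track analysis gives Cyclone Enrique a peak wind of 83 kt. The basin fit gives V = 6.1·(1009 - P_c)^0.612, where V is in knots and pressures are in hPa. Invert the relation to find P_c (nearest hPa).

938 hPa

ΔP = (V / 6.1)^(1/0.612) = (83/6.1)^1.634.
83/6.1 = 13.607; 13.607^1.634 ≈ 71.21 hPa.
P_c = 1009 − 71.21 = 937.79 ≈ 938 hPa.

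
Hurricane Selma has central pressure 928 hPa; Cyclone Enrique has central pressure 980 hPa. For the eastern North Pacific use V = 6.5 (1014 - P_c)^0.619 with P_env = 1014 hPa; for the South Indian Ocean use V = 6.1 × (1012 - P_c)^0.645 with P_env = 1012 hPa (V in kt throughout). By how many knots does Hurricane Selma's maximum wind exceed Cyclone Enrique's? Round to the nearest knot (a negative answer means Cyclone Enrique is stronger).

45 kt

Hurricane Selma: ΔP = 86; V ≈ 6.5 × 86^0.619 ≈ 102.42 kt.
Cyclone Enrique: ΔP = 32; V ≈ 6.1 × 32^0.645 ≈ 57.04 kt.
Difference ≈ 102.42 − 57.04 = 45.38 → 45 kt.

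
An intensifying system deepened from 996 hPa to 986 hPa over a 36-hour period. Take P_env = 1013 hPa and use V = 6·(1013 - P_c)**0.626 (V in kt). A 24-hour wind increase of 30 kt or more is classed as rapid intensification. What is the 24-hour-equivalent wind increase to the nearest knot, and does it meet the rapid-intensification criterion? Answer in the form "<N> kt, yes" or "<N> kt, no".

8 kt, no

V₁: ΔP = 17, V ≈ 6 × 17^0.626 ≈ 35.35 kt.
V₂: ΔP = 27, V ≈ 6 × 27^0.626 ≈ 47.23 kt.
ΔV over 36 h = 11.88 kt → 24 h equivalent = 11.88 × 24/36 ≈ 7.92 kt.
8 kt < 30 kt ⇒ not rapid intensification.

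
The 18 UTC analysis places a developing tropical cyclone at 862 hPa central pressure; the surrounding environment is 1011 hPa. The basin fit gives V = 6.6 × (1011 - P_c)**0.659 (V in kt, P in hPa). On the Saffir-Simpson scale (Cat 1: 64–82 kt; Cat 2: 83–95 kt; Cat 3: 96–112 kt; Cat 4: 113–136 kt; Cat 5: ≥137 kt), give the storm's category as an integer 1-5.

ΔP = 1011 − 862 = 149 hPa.
V ≈ 6.6 × 149^0.659 = 6.6 × 27.05 ≈ 179 kt.
179 kt falls in the Category 5 band.

5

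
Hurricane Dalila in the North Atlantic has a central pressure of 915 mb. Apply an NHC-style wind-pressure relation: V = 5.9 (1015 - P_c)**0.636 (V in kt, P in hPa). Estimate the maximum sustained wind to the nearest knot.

110 kt

ΔP = 1015 − 915 = 100 mb.
100^0.636 ≈ 18.707.
V ≈ 5.9 × 18.707 ≈ 110.4 kt.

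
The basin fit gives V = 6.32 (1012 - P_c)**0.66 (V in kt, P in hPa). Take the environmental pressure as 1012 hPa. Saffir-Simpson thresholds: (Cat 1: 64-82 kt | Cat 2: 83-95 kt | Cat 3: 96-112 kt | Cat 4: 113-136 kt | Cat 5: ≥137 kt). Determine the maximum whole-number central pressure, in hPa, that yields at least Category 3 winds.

Category 3 begins at V = 96 kt.
Required ΔP = (96/6.32)^(1/0.66) = 15.190^1.515 ≈ 61.69 hPa.
P_c ≤ 1012 − 61.69 = 950.31, so the highest integer P_c is 950 hPa.

950 hPa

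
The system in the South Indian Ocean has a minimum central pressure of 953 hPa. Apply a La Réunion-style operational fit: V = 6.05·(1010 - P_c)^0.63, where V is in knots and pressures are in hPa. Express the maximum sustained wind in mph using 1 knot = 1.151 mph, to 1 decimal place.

ΔP = 1010 − 953 = 57 hPa.
V ≈ 6.05 × 57^0.63 = 6.05 × 12.770 ≈ 77.260 kt.
77.260 × 1.151 ≈ 88.93 mph → 88.9 mph.

88.9 mph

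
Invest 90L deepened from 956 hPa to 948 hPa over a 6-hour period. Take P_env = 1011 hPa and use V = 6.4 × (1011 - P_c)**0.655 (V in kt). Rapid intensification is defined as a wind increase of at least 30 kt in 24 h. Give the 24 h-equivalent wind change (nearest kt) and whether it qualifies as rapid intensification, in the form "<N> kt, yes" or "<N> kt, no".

V₁: ΔP = 55, V ≈ 6.4 × 55^0.655 ≈ 88.33 kt.
V₂: ΔP = 63, V ≈ 6.4 × 63^0.655 ≈ 96.55 kt.
ΔV over 6 h = 8.22 kt → 24 h equivalent = 8.22 × 24/6 ≈ 32.88 kt.
33 kt ≥ 30 kt ⇒ rapid intensification.

33 kt, yes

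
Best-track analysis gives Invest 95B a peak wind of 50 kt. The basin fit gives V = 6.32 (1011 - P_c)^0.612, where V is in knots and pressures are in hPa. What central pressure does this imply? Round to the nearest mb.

ΔP = (V / 6.32)^(1/0.612) = (50/6.32)^1.634.
50/6.32 = 7.911; 7.911^1.634 ≈ 29.36 mb.
P_c = 1011 − 29.36 = 981.64 ≈ 982 mb.

982 mb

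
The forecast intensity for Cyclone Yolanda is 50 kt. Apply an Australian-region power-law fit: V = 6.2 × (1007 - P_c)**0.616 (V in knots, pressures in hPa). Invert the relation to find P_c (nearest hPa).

977 hPa

ΔP = (V / 6.2)^(1/0.616) = (50/6.2)^1.623.
50/6.2 = 8.065; 8.065^1.623 ≈ 29.63 hPa.
P_c = 1007 − 29.63 = 977.37 ≈ 977 hPa.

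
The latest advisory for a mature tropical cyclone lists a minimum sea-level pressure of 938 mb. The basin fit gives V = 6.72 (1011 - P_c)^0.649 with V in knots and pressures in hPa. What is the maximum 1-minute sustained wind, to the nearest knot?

ΔP = 1011 − 938 = 73 mb.
73^0.649 ≈ 16.192.
V ≈ 6.72 × 16.192 ≈ 108.8 kt.

109 kt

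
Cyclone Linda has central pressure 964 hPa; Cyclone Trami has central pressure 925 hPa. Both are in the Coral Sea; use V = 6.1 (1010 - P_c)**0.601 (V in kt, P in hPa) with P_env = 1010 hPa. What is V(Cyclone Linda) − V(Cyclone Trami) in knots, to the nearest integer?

-27 kt

Cyclone Linda: ΔP = 46; V ≈ 6.1 × 46^0.601 ≈ 60.90 kt.
Cyclone Trami: ΔP = 85; V ≈ 6.1 × 85^0.601 ≈ 88.09 kt.
Difference ≈ 60.90 − 88.09 = -27.19 → -27 kt.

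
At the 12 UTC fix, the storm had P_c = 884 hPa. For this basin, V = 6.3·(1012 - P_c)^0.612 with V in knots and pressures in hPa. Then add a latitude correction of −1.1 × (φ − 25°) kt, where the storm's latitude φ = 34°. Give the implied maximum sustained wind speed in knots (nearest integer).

113 kt

ΔP = 1012 − 884 = 128 hPa.
128^0.612 ≈ 19.481.
V ≈ 6.3 × 19.481 ≈ 122.7 kt.
Latitude correction: −1.1 × (34 − 25) = -9.9 kt.
Corrected V ≈ 112.8 kt → 113 kt.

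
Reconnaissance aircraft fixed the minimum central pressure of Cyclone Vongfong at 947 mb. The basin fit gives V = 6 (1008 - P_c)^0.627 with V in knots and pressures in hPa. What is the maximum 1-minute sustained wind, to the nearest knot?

79 kt

ΔP = 1008 − 947 = 61 mb.
61^0.627 ≈ 13.164.
V ≈ 6 × 13.164 ≈ 79.0 kt.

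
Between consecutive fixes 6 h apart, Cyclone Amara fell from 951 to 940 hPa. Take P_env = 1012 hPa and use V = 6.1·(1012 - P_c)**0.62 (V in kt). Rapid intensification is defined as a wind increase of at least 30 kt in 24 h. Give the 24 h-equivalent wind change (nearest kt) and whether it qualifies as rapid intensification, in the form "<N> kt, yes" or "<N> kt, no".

34 kt, yes

V₁: ΔP = 61, V ≈ 6.1 × 61^0.62 ≈ 78.03 kt.
V₂: ΔP = 72, V ≈ 6.1 × 72^0.62 ≈ 86.47 kt.
ΔV over 6 h = 8.44 kt → 24 h equivalent = 8.44 × 24/6 ≈ 33.76 kt.
34 kt ≥ 30 kt ⇒ rapid intensification.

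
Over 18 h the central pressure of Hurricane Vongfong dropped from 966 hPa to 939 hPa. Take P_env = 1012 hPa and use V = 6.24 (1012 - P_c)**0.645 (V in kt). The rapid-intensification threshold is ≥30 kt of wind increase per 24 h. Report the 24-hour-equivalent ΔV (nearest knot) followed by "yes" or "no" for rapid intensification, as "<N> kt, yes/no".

34 kt, yes

V₁: ΔP = 46, V ≈ 6.24 × 46^0.645 ≈ 73.73 kt.
V₂: ΔP = 73, V ≈ 6.24 × 73^0.645 ≈ 99.32 kt.
ΔV over 18 h = 25.59 kt → 24 h equivalent = 25.59 × 24/18 ≈ 34.12 kt.
34 kt ≥ 30 kt ⇒ rapid intensification.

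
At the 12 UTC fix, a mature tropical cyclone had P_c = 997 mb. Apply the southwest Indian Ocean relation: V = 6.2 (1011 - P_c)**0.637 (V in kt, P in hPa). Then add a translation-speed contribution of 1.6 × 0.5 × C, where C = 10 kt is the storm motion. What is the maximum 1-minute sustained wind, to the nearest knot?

41 kt

ΔP = 1011 − 997 = 14 mb.
14^0.637 ≈ 5.371.
V ≈ 6.2 × 5.371 ≈ 33.3 kt.
Translation term: 1.6 × 0.5 × 10 = 8 kt.
Corrected V ≈ 41.3 kt → 41 kt.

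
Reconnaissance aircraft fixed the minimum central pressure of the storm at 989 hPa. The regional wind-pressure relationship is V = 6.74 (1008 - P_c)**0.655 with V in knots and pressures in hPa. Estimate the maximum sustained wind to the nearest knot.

ΔP = 1008 − 989 = 19 hPa.
19^0.655 ≈ 6.880.
V ≈ 6.74 × 6.880 ≈ 46.4 kt.

46 kt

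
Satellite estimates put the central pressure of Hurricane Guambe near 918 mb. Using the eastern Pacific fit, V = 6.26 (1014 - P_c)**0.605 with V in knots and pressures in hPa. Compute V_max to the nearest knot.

99 kt

ΔP = 1014 − 918 = 96 mb.
96^0.605 ≈ 15.822.
V ≈ 6.26 × 15.822 ≈ 99.0 kt.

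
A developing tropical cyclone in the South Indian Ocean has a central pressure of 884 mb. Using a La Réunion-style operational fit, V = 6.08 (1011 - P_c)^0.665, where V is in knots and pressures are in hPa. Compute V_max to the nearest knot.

ΔP = 1011 − 884 = 127 mb.
127^0.665 ≈ 25.063.
V ≈ 6.08 × 25.063 ≈ 152.4 kt.

152 kt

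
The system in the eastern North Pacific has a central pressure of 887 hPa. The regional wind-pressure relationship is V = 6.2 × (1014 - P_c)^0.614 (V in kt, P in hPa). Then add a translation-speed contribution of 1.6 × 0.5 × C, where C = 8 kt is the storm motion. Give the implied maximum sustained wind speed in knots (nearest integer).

ΔP = 1014 − 887 = 127 hPa.
127^0.614 ≈ 19.577.
V ≈ 6.2 × 19.577 ≈ 121.4 kt.
Translation term: 1.6 × 0.5 × 8 = 6.4 kt.
Corrected V ≈ 127.8 kt → 128 kt.

128 kt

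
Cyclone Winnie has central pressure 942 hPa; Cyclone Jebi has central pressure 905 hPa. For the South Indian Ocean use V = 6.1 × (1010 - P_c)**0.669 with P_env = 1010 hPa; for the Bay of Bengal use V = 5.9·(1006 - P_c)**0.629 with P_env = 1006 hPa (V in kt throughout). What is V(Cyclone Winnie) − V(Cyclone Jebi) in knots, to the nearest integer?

Cyclone Winnie: ΔP = 68; V ≈ 6.1 × 68^0.669 ≈ 102.63 kt.
Cyclone Jebi: ΔP = 101; V ≈ 5.9 × 101^0.629 ≈ 107.54 kt.
Difference ≈ 102.63 − 107.54 = -4.91 → -5 kt.

-5 kt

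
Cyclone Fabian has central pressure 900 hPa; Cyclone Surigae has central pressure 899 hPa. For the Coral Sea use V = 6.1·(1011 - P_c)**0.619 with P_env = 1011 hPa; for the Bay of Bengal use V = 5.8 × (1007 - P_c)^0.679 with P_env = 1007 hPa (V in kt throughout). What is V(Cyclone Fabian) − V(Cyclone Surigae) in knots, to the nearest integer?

-27 kt

Cyclone Fabian: ΔP = 111; V ≈ 6.1 × 111^0.619 ≈ 112.56 kt.
Cyclone Surigae: ΔP = 108; V ≈ 5.8 × 108^0.679 ≈ 139.36 kt.
Difference ≈ 112.56 − 139.36 = -26.80 → -27 kt.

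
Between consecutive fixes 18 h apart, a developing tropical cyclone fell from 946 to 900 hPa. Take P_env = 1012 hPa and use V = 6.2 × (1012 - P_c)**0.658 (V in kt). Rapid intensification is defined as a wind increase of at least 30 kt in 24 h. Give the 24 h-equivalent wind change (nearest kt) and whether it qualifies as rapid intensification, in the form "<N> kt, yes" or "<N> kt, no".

54 kt, yes

V₁: ΔP = 66, V ≈ 6.2 × 66^0.658 ≈ 97.65 kt.
V₂: ΔP = 112, V ≈ 6.2 × 112^0.658 ≈ 138.29 kt.
ΔV over 18 h = 40.64 kt → 24 h equivalent = 40.64 × 24/18 ≈ 54.19 kt.
54 kt ≥ 30 kt ⇒ rapid intensification.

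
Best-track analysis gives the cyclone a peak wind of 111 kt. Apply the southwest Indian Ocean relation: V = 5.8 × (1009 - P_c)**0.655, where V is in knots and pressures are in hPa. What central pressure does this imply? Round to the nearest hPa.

918 hPa

ΔP = (V / 5.8)^(1/0.655) = (111/5.8)^1.527.
111/5.8 = 19.138; 19.138^1.527 ≈ 90.59 hPa.
P_c = 1009 − 90.59 = 918.41 ≈ 918 hPa.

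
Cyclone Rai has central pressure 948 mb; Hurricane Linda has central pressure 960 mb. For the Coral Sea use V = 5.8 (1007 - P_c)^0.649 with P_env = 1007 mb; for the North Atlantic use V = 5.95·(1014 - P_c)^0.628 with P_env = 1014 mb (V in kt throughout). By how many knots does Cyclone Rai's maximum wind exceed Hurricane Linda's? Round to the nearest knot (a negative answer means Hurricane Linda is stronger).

Cyclone Rai: ΔP = 59; V ≈ 5.8 × 59^0.649 ≈ 81.79 kt.
Hurricane Linda: ΔP = 54; V ≈ 5.95 × 54^0.628 ≈ 72.86 kt.
Difference ≈ 81.79 − 72.86 = 8.93 → 9 kt.

9 kt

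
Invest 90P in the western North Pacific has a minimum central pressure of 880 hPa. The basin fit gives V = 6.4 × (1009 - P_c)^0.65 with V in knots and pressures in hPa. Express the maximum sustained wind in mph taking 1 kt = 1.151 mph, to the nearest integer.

173 mph

ΔP = 1009 − 880 = 129 hPa.
V ≈ 6.4 × 129^0.65 = 6.4 × 23.544 ≈ 150.683 kt.
150.683 × 1.151 ≈ 173.44 mph → 173 mph.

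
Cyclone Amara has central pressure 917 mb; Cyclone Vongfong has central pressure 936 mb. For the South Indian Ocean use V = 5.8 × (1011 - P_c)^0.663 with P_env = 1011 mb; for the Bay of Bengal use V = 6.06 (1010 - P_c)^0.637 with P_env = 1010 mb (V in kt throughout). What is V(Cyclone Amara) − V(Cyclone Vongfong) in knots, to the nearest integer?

24 kt

Cyclone Amara: ΔP = 94; V ≈ 5.8 × 94^0.663 ≈ 117.93 kt.
Cyclone Vongfong: ΔP = 74; V ≈ 6.06 × 74^0.637 ≈ 94.01 kt.
Difference ≈ 117.93 − 94.01 = 23.92 → 24 kt.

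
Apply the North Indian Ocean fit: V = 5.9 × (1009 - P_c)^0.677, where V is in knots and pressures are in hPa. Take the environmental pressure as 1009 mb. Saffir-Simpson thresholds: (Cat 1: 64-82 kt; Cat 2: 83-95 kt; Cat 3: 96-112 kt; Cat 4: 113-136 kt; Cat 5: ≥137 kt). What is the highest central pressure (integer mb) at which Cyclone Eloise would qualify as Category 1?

Category 1 begins at V = 64 kt.
Required ΔP = (64/5.9)^(1/0.677) = 10.847^1.477 ≈ 33.83 mb.
P_c ≤ 1009 − 33.83 = 975.17, so the highest integer P_c is 975 mb.

975 mb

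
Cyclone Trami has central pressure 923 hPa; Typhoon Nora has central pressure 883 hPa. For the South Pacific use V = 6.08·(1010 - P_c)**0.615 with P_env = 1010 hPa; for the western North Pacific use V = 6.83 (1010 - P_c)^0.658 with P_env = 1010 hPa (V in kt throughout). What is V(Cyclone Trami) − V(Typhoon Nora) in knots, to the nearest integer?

Cyclone Trami: ΔP = 87; V ≈ 6.08 × 87^0.615 ≈ 94.78 kt.
Typhoon Nora: ΔP = 127; V ≈ 6.83 × 127^0.658 ≈ 165.47 kt.
Difference ≈ 94.78 − 165.47 = -70.69 → -71 kt.

-71 kt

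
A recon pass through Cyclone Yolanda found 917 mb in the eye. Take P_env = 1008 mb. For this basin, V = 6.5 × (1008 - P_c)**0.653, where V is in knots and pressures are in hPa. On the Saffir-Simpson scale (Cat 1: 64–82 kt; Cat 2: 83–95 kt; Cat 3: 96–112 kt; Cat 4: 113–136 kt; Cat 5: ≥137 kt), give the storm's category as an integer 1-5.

ΔP = 1008 − 917 = 91 mb.
V ≈ 6.5 × 91^0.653 = 6.5 × 19.02 ≈ 124 kt.
124 kt falls in the Category 4 band.

4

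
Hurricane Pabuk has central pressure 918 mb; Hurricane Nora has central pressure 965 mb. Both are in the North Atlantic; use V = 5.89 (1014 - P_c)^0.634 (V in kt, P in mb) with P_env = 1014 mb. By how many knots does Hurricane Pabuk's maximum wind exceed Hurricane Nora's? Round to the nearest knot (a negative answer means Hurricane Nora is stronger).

Hurricane Pabuk: ΔP = 96; V ≈ 5.89 × 96^0.634 ≈ 106.38 kt.
Hurricane Nora: ΔP = 49; V ≈ 5.89 × 49^0.634 ≈ 69.45 kt.
Difference ≈ 106.38 − 69.45 = 36.93 → 37 kt.

37 kt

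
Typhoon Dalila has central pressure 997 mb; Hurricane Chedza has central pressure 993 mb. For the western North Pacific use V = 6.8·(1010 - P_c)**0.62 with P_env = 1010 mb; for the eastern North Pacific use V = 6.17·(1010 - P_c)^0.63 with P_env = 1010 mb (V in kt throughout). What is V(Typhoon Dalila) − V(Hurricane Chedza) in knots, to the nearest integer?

Typhoon Dalila: ΔP = 13; V ≈ 6.8 × 13^0.62 ≈ 33.35 kt.
Hurricane Chedza: ΔP = 17; V ≈ 6.17 × 17^0.63 ≈ 36.77 kt.
Difference ≈ 33.35 − 36.77 = -3.42 → -3 kt.

-3 kt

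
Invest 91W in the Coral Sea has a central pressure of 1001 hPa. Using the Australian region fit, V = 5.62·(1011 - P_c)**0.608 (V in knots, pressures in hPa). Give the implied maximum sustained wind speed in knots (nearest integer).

ΔP = 1011 − 1001 = 10 hPa.
10^0.608 ≈ 4.055.
V ≈ 5.62 × 4.055 ≈ 22.8 kt.

23 kt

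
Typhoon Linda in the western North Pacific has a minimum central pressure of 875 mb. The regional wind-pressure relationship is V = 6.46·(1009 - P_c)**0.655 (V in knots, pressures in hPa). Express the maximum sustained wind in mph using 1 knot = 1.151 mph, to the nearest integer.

ΔP = 1009 − 875 = 134 mb.
V ≈ 6.46 × 134^0.655 = 6.46 × 24.732 ≈ 159.767 kt.
159.767 × 1.151 ≈ 183.89 mph → 184 mph.

184 mph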